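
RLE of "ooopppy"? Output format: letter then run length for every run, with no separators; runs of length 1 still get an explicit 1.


String: "ooopppy"
Scanning for consecutive runs:
  'o' x 3
  'p' x 3
  'y' x 1
RLE = "o3p3y1"


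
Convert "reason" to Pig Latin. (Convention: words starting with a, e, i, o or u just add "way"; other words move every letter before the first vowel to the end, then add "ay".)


Word: "reason"
Starts with consonant(s) → move to end, add 'ay'
Consonant cluster: "r"
Pig Latin = "easonray"


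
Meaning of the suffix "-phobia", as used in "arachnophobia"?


Suffix: -phobia
Example: arachnophobia = arachno- + -phobia
Meaning = fear of


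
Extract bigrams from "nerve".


Word: "nerve" (length 5)
Number of bigrams = 5 - 2 + 1 = 4
  Position 0: "ne"
  Position 1: "er"
  Position 2: "rv"
  Position 3: "ve"
Bigrams = "ne", "er", "rv", "ve"


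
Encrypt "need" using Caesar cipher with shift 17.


Word: "need"
Shift: 17
Each letter → (letter + shift) mod 26:
  'n' (13) + 17 = 4 → 'e'
  'e' (4) + 17 = 21 → 'v'
  'e' (4) + 17 = 21 → 'v'
  'd' (3) + 17 = 20 → 'u'
Result = "evvu"


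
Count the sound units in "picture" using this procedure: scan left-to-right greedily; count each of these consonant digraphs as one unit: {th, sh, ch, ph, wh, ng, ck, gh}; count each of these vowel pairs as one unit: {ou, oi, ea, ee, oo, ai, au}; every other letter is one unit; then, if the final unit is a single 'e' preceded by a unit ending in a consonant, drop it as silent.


Word: "picture" (7 letters)
Left-to-right scan:
  1. 'p' (letter)
  2. 'i' (letter)
  3. 'c' (letter)
  4. 't' (letter)
  5. 'u' (letter)
  6. 'r' (letter)
  7. 'e' (letter)
Units from scan: 7
Final unit is 'e' after a consonant -> drop as silent (-1)
Sound units = 6 units


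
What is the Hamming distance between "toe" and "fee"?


Comparing character by character (same length = 3):
  Pos 0: 't' vs 'f' !=
  Pos 1: 'o' vs 'e' !=
  Pos 2: 'e' vs 'e' =
Hamming distance = 2


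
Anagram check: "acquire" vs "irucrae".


Word 1: "acquire" → sorted: aceiqru
Word 2: "irucrae" → sorted: aceirru
Same letters? aceiqru != aceirru
Anagram = No


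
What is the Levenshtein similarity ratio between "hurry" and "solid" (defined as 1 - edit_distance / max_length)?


Word 1: "hurry" (length 5)
Word 2: "solid" (length 5)
One optimal edit sequence:
  1. substitute 'h' -> 's'  (+1)
  2. substitute 'u' -> 'o'  (+1)
  3. substitute 'r' -> 'l'  (+1)
  4. substitute 'r' -> 'i'  (+1)
  5. substitute 'y' -> 'd'  (+1)
Edit distance = 5
Max length = max(5, 5) = 5
Similarity = 1 - 5/5
= 0.0000


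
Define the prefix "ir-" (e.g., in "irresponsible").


Prefix: ir-
Example: irresponsible (ir- + responsible)
Meaning = not


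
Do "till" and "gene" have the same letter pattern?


Pattern of "till": [0, 1, 2, 2]
Pattern of "gene": [0, 1, 2, 1]
Patterns do not match
Same pattern = No


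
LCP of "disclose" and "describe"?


Word 1: "disclose"
Word 2: "describe"
Comparing from start:
  Pos 0: 'd' == 'd'
  Pos 1: 'i' != 'e' (stop)
LCP = "d" (length 1)


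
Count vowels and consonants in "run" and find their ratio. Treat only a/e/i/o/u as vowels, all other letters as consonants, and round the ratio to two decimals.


Word: "run"
Vowels (a,e,i,o,u): 1
Consonants: 2
Ratio = 1/2
= 0.50


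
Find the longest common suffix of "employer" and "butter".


Word 1: "employer"
Word 2: "butter"
Comparing from end:
  Pos -1: 'r' == 'r'
  Pos -2: 'e' == 'e'
  Pos -3: 'y' != 't' (stop)
LCS = "er" (length 2)


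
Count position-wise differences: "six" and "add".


Comparing character by character (same length = 3):
  Pos 0: 's' vs 'a' !=
  Pos 1: 'i' vs 'd' !=
  Pos 2: 'x' vs 'd' !=
Hamming distance = 3


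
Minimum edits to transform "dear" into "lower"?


Word 1: "dear" (length 4)
Word 2: "lower" (length 5)
One optimal edit sequence (insert/delete/substitute each cost 1):
  1. insert 'l'  (+1)
  2. substitute 'd' -> 'o'  (+1)
  3. substitute 'e' -> 'w'  (+1)
  4. substitute 'a' -> 'e'  (+1)
  5. keep 'r'
Total edit operations: 4
Edit distance = 4


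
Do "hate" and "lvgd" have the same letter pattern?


Pattern of "hate": [0, 1, 2, 3]
Pattern of "lvgd": [0, 1, 2, 3]
Patterns match
Same pattern = Yes


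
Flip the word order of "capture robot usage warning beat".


Original: "capture robot usage warning beat"
Words (1..n): capture | robot | usage | warning | beat
Reversed (n..1): beat | warning | usage | robot | capture
Result = "beat warning usage robot capture"


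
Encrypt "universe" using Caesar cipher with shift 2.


Word: "universe"
Shift: 2
Each letter → (letter + shift) mod 26:
  'u' (20) + 2 = 22 → 'w'
  'n' (13) + 2 = 15 → 'p'
  'i' (8) + 2 = 10 → 'k'
  'v' (21) + 2 = 23 → 'x'
  'e' (4) + 2 = 6 → 'g'
  'r' (17) + 2 = 19 → 't'
  's' (18) + 2 = 20 → 'u'
  'e' (4) + 2 = 6 → 'g'
Result = "wpkxgtug"


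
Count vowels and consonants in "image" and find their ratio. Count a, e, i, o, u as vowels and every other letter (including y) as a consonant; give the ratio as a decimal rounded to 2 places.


Word: "image"
Vowels (a,e,i,o,u): 3
Consonants: 2
Ratio = 3/2
= 1.50


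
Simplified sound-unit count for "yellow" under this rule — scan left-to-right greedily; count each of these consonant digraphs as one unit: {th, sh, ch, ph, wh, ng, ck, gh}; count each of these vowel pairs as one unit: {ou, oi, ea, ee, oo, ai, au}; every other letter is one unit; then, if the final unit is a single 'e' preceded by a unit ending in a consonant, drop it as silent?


Word: "yellow" (6 letters)
Left-to-right scan:
  1. 'y' (letter)
  2. 'e' (letter)
  3. 'l' (letter)
  4. 'l' (letter)
  5. 'o' (letter)
  6. 'w' (letter)
Units from scan: 6
Sound units = 6 units


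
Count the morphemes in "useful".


Word: "useful"
Morphemes: use / -ful
Each morpheme carries meaning
= 2 morphemes


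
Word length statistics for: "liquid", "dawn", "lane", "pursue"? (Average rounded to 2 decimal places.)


Lengths: "liquid"=6, "dawn"=4, "lane"=4, "pursue"=6
Sum = 20, Count = 4
Average = 20/4 = 5.00
= avg=5.00, min=4, max=6


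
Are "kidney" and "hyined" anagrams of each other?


Word 1: "kidney" → sorted: deikny
Word 2: "hyined" → sorted: dehiny
Same letters? deikny != dehiny
Anagram = No


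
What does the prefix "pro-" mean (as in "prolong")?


Prefix: pro-
Example: prolong (pro- + long)
Meaning = forward / in favor of


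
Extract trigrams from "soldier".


Word: "soldier" (length 7)
Number of trigrams = 7 - 3 + 1 = 5
  Position 0: "sol"
  Position 1: "old"
  Position 2: "ldi"
  Position 3: "die"
  Position 4: "ier"
Trigrams = "sol", "old", "ldi", "die", "ier"


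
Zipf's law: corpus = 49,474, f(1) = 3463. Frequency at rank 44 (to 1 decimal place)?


Zipf's law: f(r) = f(1) / r
f(1) = 3463
f(44) = 3463 / 44
= 78.7 occurrences


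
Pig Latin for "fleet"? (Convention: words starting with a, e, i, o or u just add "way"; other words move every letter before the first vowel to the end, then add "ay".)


Word: "fleet"
Starts with consonant(s) → move to end, add 'ay'
Consonant cluster: "fl"
Pig Latin = "eetflay"


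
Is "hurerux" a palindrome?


Word: "hurerux"
Reversed: "xureruh"
Forward == Backward? hurerux != xureruh
Palindrome = No


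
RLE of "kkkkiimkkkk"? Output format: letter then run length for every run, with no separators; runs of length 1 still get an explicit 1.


String: "kkkkiimkkkk"
Scanning for consecutive runs:
  'k' x 4
  'i' x 2
  'm' x 1
  'k' x 4
RLE = "k4i2m1k4"


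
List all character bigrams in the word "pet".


Word: "pet" (length 3)
Number of bigrams = 3 - 2 + 1 = 2
  Position 0: "pe"
  Position 1: "et"
Bigrams = "pe", "et"


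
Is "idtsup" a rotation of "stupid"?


Word: "stupid", Candidate: "idtsup"
Method: check if candidate is substring of word+word
"stupidstupid" contains "idtsup"? No
Is rotation = No


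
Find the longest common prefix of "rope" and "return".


Word 1: "rope"
Word 2: "return"
Comparing from start:
  Pos 0: 'r' == 'r'
  Pos 1: 'o' != 'e' (stop)
LCP = "r" (length 1)


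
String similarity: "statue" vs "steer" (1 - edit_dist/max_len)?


Word 1: "statue" (length 6)
Word 2: "steer" (length 5)
One optimal edit sequence:
  1. keep 's'
  2. keep 't'
  3. delete 'a'  (+1)
  4. substitute 't' -> 'e'  (+1)
  5. substitute 'u' -> 'e'  (+1)
  6. substitute 'e' -> 'r'  (+1)
Edit distance = 4
Max length = max(6, 5) = 6
Similarity = 1 - 4/6
= 0.3333


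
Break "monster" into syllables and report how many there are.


Word: "monster"
Syllable breakdown: mon-ster
Counting: 2 parts
= 2 syllables


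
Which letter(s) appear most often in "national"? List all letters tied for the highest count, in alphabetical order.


Word: "national"
Letter counts:
  'a': 2
  'i': 1
  'l': 1
  'n': 2
  'o': 1
  't': 1
Maximum count = 2
Most frequent = 'a', 'n' (2 times each)


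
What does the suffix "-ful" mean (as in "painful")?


Suffix: -ful
As in: painful -> pain + -ful
Meaning = full of


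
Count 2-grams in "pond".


Word: "pond" (length 4)
Number of 2-grams = length - 2 + 1 = 4 - 2 + 1
= 3


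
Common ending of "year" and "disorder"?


Word 1: "year"
Word 2: "disorder"
Comparing from end:
  Pos -1: 'r' == 'r'
  Pos -2: 'a' != 'e' (stop)
LCS = "r" (length 1)


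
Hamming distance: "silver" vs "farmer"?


Comparing character by character (same length = 6):
  Pos 0: 's' vs 'f' !=
  Pos 1: 'i' vs 'a' !=
  Pos 2: 'l' vs 'r' !=
  Pos 3: 'v' vs 'm' !=
  Pos 4: 'e' vs 'e' =
  Pos 5: 'r' vs 'r' =
Hamming distance = 4


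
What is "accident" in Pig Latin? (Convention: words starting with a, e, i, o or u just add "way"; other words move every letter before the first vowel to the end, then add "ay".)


Word: "accident"
Starts with vowel → add 'way'
Pig Latin = "accidentway"


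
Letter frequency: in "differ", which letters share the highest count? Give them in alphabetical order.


Word: "differ"
Letter counts:
  'd': 1
  'e': 1
  'f': 2
  'i': 1
  'r': 1
Maximum count = 2
Most frequent = 'f' (2 times each)


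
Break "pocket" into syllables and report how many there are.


Word: "pocket"
Syllable breakdown: pock-et
Counting: 2 parts
= 2 syllables


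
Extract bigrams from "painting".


Word: "painting" (length 8)
Number of bigrams = 8 - 2 + 1 = 7
  Position 0: "pa"
  Position 1: "ai"
  Position 2: "in"
  Position 3: "nt"
  Position 4: "ti"
  Position 5: "in"
  Position 6: "ng"
Bigrams = "pa", "ai", "in", "nt", "ti", "in", "ng"


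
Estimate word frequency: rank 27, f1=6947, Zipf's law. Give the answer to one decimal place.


Zipf's law: f(r) = f(1) / r
f(1) = 6947
f(27) = 6947 / 27
= 257.3 occurrences


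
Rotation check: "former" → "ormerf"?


Word: "former", Candidate: "ormerf"
Method: check if candidate is substring of word+word
"formerformer" contains "ormerf"? Yes
Is rotation = Yes


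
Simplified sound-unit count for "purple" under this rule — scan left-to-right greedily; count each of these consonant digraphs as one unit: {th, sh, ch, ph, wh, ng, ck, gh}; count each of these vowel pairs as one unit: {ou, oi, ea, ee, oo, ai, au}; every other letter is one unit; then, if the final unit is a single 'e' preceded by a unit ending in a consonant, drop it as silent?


Word: "purple" (6 letters)
Left-to-right scan:
  [1] 'p' (letter)
  [2] 'u' (letter)
  [3] 'r' (letter)
  [4] 'p' (letter)
  [5] 'l' (letter)
  [6] 'e' (letter)
Units from scan: 6
Final unit is 'e' after a consonant -> drop as silent (-1)
Sound units = 5 units


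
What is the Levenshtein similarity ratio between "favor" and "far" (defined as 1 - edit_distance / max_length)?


Word 1: "favor" (length 5)
Word 2: "far" (length 3)
One optimal edit sequence:
  1. keep 'f'
  2. keep 'a'
  3. delete 'v'  (+1)
  4. delete 'o'  (+1)
  5. keep 'r'
Edit distance = 2
Max length = max(5, 3) = 5
Similarity = 1 - 2/5
= 0.6000


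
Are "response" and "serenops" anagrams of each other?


Word 1: "response" → sorted: eenoprss
Word 2: "serenops" → sorted: eenoprss
Same letters? eenoprss == eenoprss
Anagram = Yes


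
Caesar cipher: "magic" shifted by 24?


Word: "magic"
Shift: 24
Each letter → (letter + shift) mod 26:
  'm' (12) + 24 = 10 → 'k'
  'a' (0) + 24 = 24 → 'y'
  'g' (6) + 24 = 4 → 'e'
  'i' (8) + 24 = 6 → 'g'
  'c' (2) + 24 = 0 → 'a'
Result = "kyega"


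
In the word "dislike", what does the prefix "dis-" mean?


Prefix: dis-
Example: dislike (dis- + like)
Meaning = not / opposite


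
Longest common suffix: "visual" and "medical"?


Word 1: "visual"
Word 2: "medical"
Comparing from end:
  Pos -1: 'l' == 'l'
  Pos -2: 'a' == 'a'
  Pos -3: 'u' != 'c' (stop)
LCS = "al" (length 2)


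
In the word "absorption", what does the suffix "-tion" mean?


Suffix: -tion
Example: absorption = absorb + -tion, with a spelling change
Meaning = act or process


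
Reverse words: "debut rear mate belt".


Original: "debut rear mate belt"
Words (1..n): debut | rear | mate | belt
Reversed (n..1): belt | mate | rear | debut
Result = "belt mate rear debut"


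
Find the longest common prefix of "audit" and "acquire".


Word 1: "audit"
Word 2: "acquire"
Comparing from start:
  Pos 0: 'a' == 'a'
  Pos 1: 'u' != 'c' (stop)
LCP = "a" (length 1)


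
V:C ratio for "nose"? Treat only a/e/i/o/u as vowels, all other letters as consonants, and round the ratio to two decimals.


Word: "nose"
Vowels (a,e,i,o,u): 2
Consonants: 2
Ratio = 2/2
= 1.00


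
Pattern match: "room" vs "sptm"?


Pattern of "room": [0, 1, 1, 2]
Pattern of "sptm": [0, 1, 2, 3]
Patterns do not match
Same pattern = No


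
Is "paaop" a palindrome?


Word: "paaop"
Reversed: "poaap"
Forward == Backward? paaop != poaap
Palindrome = No


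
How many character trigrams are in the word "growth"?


Word: "growth" (length 6)
Number of 3-grams = length - 3 + 1 = 6 - 3 + 1
= 4


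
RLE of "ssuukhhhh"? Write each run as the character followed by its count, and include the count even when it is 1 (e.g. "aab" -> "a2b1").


String: "ssuukhhhh"
Scanning for consecutive runs:
  's' x 2
  'u' x 2
  'k' x 1
  'h' x 4
RLE = "s2u2k1h4"


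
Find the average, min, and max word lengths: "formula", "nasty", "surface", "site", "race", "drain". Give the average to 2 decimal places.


Lengths: "formula"=7, "nasty"=5, "surface"=7, "site"=4, "race"=4, "drain"=5
Sum = 32, Count = 6
Average = 32/6 = 5.33
= avg=5.33, min=4, max=7


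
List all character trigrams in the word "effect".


Word: "effect" (length 6)
Number of trigrams = 6 - 3 + 1 = 4
  Position 0: "eff"
  Position 1: "ffe"
  Position 2: "fec"
  Position 3: "ect"
Trigrams = "eff", "ffe", "fec", "ect"


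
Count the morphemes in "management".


Word: "management"
Morphemes: manage + -ment
Each morpheme carries meaning
= 2 morphemes


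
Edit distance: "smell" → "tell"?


Word 1: "smell" (length 5)
Word 2: "tell" (length 4)
One optimal edit sequence (insert/delete/substitute each cost 1):
  1. delete 's'  (+1)
  2. substitute 'm' -> 't'  (+1)
  3. keep 'e'
  4. keep 'l'
  5. keep 'l'
Total edit operations: 2
Edit distance = 2


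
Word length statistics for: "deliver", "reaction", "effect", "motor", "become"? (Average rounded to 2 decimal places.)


Lengths: "deliver"=7, "reaction"=8, "effect"=6, "motor"=5, "become"=6
Sum = 32, Count = 5
Average = 32/5 = 6.40
= avg=6.40, min=5, max=8


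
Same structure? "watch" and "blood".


Pattern of "watch": [0, 1, 2, 3, 4]
Pattern of "blood": [0, 1, 2, 2, 3]
Patterns do not match
Same pattern = No


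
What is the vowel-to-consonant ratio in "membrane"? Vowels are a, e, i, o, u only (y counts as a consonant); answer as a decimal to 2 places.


Word: "membrane"
Vowels (a,e,i,o,u): 3
Consonants: 5
Ratio = 3/5
= 0.60


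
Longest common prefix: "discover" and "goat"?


Word 1: "discover"
Word 2: "goat"
Comparing from start:
  Pos 0: 'd' != 'g' (stop)
LCP = "" (length 0)


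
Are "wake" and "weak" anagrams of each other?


Word 1: "wake" → sorted: aekw
Word 2: "weak" → sorted: aekw
Same letters? aekw == aekw
Anagram = Yes


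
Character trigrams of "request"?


Word: "request" (length 7)
Number of trigrams = 7 - 3 + 1 = 5
  Position 0: "req"
  Position 1: "equ"
  Position 2: "que"
  Position 3: "ues"
  Position 4: "est"
Trigrams = "req", "equ", "que", "ues", "est"


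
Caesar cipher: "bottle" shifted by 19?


Word: "bottle"
Shift: 19
Each letter → (letter + shift) mod 26:
  'b' (1) + 19 = 20 → 'u'
  'o' (14) + 19 = 7 → 'h'
  't' (19) + 19 = 12 → 'm'
  't' (19) + 19 = 12 → 'm'
  'l' (11) + 19 = 4 → 'e'
  'e' (4) + 19 = 23 → 'x'
Result = "uhmmex"


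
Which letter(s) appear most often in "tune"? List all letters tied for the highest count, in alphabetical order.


Word: "tune"
Letter counts:
  'e': 1
  'n': 1
  't': 1
  'u': 1
Maximum count = 1
Most frequent = 'e', 'n', 't', 'u' (1 time each)


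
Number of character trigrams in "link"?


Word: "link" (length 4)
Number of 3-grams = length - 3 + 1 = 4 - 3 + 1
= 2


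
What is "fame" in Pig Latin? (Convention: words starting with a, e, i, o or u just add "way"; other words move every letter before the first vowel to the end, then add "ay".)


Word: "fame"
Starts with consonant(s) → move to end, add 'ay'
Consonant cluster: "f"
Pig Latin = "amefay"


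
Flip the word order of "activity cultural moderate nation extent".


Original: "activity cultural moderate nation extent"
Words (1..n): activity | cultural | moderate | nation | extent
Reversed (n..1): extent | nation | moderate | cultural | activity
Result = "extent nation moderate cultural activity"


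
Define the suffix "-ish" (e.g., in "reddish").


Suffix: -ish
Example: reddish (red + -ish, with a spelling change)
Meaning = somewhat / having the qualities of


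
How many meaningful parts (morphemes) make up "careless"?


Word: "careless"
Morphemes: care / -less
Each morpheme carries meaning
= 2 morphemes


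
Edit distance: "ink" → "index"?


Word 1: "ink" (length 3)
Word 2: "index" (length 5)
One optimal edit sequence (insert/delete/substitute each cost 1):
  1. keep 'i'
  2. keep 'n'
  3. insert 'd'  (+1)
  4. insert 'e'  (+1)
  5. substitute 'k' -> 'x'  (+1)
Total edit operations: 3
Edit distance = 3


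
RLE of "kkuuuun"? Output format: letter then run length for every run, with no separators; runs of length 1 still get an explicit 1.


String: "kkuuuun"
Scanning for consecutive runs:
  'k' x 2
  'u' x 4
  'n' x 1
RLE = "k2u4n1"


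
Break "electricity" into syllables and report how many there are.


Word: "electricity"
Syllable breakdown: e | lec | tric | i | ty
Counting: 5 parts
= 5 syllables


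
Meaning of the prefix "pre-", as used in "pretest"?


Prefix: pre-
As in: pretest -> pre- + test
Meaning = before


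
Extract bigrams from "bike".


Word: "bike" (length 4)
Number of bigrams = 4 - 2 + 1 = 3
  Position 0: "bi"
  Position 1: "ik"
  Position 2: "ke"
Bigrams = "bi", "ik", "ke"


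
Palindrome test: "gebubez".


Word: "gebubez"
Reversed: "zebubeg"
Forward == Backward? gebubez != zebubeg
Palindrome = No


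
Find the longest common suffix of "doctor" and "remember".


Word 1: "doctor"
Word 2: "remember"
Comparing from end:
  Pos -1: 'r' == 'r'
  Pos -2: 'o' != 'e' (stop)
LCS = "r" (length 1)


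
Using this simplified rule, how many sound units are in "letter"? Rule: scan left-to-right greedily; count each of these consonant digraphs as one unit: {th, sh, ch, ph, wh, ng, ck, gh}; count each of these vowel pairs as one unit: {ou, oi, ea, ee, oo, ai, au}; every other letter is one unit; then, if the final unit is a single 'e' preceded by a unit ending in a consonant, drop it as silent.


Word: "letter" (6 letters)
Left-to-right scan:
  1. 'l' (letter)
  2. 'e' (letter)
  3. 't' (letter)
  4. 't' (letter)
  5. 'e' (letter)
  6. 'r' (letter)
Units from scan: 6
Sound units = 6 units


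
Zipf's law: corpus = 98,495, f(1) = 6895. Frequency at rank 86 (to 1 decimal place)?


Zipf's law: f(r) = f(1) / r
f(1) = 6895
f(86) = 6895 / 86
= 80.2 occurrences


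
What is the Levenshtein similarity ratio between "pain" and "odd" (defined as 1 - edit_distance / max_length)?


Word 1: "pain" (length 4)
Word 2: "odd" (length 3)
One optimal edit sequence:
  1. delete 'p'  (+1)
  2. substitute 'a' -> 'o'  (+1)
  3. substitute 'i' -> 'd'  (+1)
  4. substitute 'n' -> 'd'  (+1)
Edit distance = 4
Max length = max(4, 3) = 4
Similarity = 1 - 4/4
= 0.0000


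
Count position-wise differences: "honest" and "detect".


Comparing character by character (same length = 6):
  Pos 0: 'h' vs 'd' !=
  Pos 1: 'o' vs 'e' !=
  Pos 2: 'n' vs 't' !=
  Pos 3: 'e' vs 'e' =
  Pos 4: 's' vs 'c' !=
  Pos 5: 't' vs 't' =
Hamming distance = 4


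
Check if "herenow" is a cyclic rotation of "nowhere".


Word: "nowhere", Candidate: "herenow"
Method: check if candidate is substring of word+word
"nowherenowhere" contains "herenow"? Yes
Is rotation = Yes


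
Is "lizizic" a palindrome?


Word: "lizizic"
Reversed: "cizizil"
Forward == Backward? lizizic != cizizil
Palindrome = No


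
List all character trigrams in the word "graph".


Word: "graph" (length 5)
Number of trigrams = 5 - 3 + 1 = 3
  Position 0: "gra"
  Position 1: "rap"
  Position 2: "aph"
Trigrams = "gra", "rap", "aph"


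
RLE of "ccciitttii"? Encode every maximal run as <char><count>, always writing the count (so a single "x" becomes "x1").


String: "ccciitttii"
Scanning for consecutive runs:
  'c' x 3
  'i' x 2
  't' x 3
  'i' x 2
RLE = "c3i2t3i2"


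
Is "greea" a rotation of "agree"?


Word: "agree", Candidate: "greea"
Method: check if candidate is substring of word+word
"agreeagree" contains "greea"? Yes
Is rotation = Yes


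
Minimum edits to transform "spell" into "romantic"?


Word 1: "spell" (length 5)
Word 2: "romantic" (length 8)
One optimal edit sequence (insert/delete/substitute each cost 1):
  1. insert 'r'  (+1)
  2. insert 'o'  (+1)
  3. insert 'm'  (+1)
  4. substitute 's' -> 'a'  (+1)
  5. substitute 'p' -> 'n'  (+1)
  6. substitute 'e' -> 't'  (+1)
  7. substitute 'l' -> 'i'  (+1)
  8. substitute 'l' -> 'c'  (+1)
Total edit operations: 8
Edit distance = 8


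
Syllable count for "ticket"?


Word: "ticket"
Syllable breakdown: tick-et
Counting: 2 parts
= 2 syllables


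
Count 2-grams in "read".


Word: "read" (length 4)
Number of 2-grams = length - 2 + 1 = 4 - 2 + 1
= 3


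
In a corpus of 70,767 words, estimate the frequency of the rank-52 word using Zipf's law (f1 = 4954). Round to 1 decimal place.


Zipf's law: f(r) = f(1) / r
f(1) = 4954
f(52) = 4954 / 52
= 95.3 occurrences


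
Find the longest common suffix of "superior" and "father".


Word 1: "superior"
Word 2: "father"
Comparing from end:
  Pos -1: 'r' == 'r'
  Pos -2: 'o' != 'e' (stop)
LCS = "r" (length 1)


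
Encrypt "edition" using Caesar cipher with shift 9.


Word: "edition"
Shift: 9
Each letter → (letter + shift) mod 26:
  'e' (4) + 9 = 13 → 'n'
  'd' (3) + 9 = 12 → 'm'
  'i' (8) + 9 = 17 → 'r'
  't' (19) + 9 = 2 → 'c'
  'i' (8) + 9 = 17 → 'r'
  'o' (14) + 9 = 23 → 'x'
  'n' (13) + 9 = 22 → 'w'
Result = "nmrcrxw"


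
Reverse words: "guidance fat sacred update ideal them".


Original: "guidance fat sacred update ideal them"
Words (1..n): guidance | fat | sacred | update | ideal | them
Reversed (n..1): them | ideal | update | sacred | fat | guidance
Result = "them ideal update sacred fat guidance"


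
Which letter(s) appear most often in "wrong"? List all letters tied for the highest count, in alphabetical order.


Word: "wrong"
Letter counts:
  'g': 1
  'n': 1
  'o': 1
  'r': 1
  'w': 1
Maximum count = 1
Most frequent = 'g', 'n', 'o', 'r', 'w' (1 time each)


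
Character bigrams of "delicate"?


Word: "delicate" (length 8)
Number of bigrams = 8 - 2 + 1 = 7
  Position 0: "de"
  Position 1: "el"
  Position 2: "li"
  Position 3: "ic"
  Position 4: "ca"
  Position 5: "at"
  Position 6: "te"
Bigrams = "de", "el", "li", "ic", "ca", "at", "te"


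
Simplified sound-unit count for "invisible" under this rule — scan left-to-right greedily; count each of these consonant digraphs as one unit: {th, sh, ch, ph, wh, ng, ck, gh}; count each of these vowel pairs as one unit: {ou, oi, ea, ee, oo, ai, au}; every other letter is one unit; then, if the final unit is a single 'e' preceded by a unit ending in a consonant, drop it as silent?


Word: "invisible" (9 letters)
Left-to-right scan:
  [1] 'i' (letter)
  [2] 'n' (letter)
  [3] 'v' (letter)
  [4] 'i' (letter)
  [5] 's' (letter)
  [6] 'i' (letter)
  [7] 'b' (letter)
  [8] 'l' (letter)
  [9] 'e' (letter)
Units from scan: 9
Final unit is 'e' after a consonant -> drop as silent (-1)
Sound units = 8 units


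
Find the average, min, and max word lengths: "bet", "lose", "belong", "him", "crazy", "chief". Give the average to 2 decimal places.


Lengths: "bet"=3, "lose"=4, "belong"=6, "him"=3, "crazy"=5, "chief"=5
Sum = 26, Count = 6
Average = 26/6 = 4.33
= avg=4.33, min=3, max=6


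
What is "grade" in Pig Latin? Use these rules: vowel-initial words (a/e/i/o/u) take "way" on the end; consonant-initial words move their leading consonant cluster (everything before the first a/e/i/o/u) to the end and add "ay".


Word: "grade"
Starts with consonant(s) → move to end, add 'ay'
Consonant cluster: "gr"
Pig Latin = "adegray"


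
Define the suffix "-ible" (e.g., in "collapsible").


Suffix: -ible
As in: collapsible -> collapse + -ible, with a spelling change
Meaning = capable of


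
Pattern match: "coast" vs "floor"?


Pattern of "coast": [0, 1, 2, 3, 4]
Pattern of "floor": [0, 1, 2, 2, 3]
Patterns do not match
Same pattern = No


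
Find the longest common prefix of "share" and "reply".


Word 1: "share"
Word 2: "reply"
Comparing from start:
  Pos 0: 's' != 'r' (stop)
LCP = "" (length 0)


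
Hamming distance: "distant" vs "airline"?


Comparing character by character (same length = 7):
  Pos 0: 'd' vs 'a' !=
  Pos 1: 'i' vs 'i' =
  Pos 2: 's' vs 'r' !=
  Pos 3: 't' vs 'l' !=
  Pos 4: 'a' vs 'i' !=
  Pos 5: 'n' vs 'n' =
  Pos 6: 't' vs 'e' !=
Hamming distance = 5


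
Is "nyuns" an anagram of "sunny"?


Word 1: "sunny" → sorted: nnsuy
Word 2: "nyuns" → sorted: nnsuy
Same letters? nnsuy == nnsuy
Anagram = Yes


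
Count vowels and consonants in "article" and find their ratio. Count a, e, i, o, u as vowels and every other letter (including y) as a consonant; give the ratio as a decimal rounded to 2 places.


Word: "article"
Vowels (a,e,i,o,u): 3
Consonants: 4
Ratio = 3/4
= 0.75


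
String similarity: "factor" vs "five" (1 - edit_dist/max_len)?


Word 1: "factor" (length 6)
Word 2: "five" (length 4)
One optimal edit sequence:
  1. keep 'f'
  2. delete 'a'  (+1)
  3. delete 'c'  (+1)
  4. substitute 't' -> 'i'  (+1)
  5. substitute 'o' -> 'v'  (+1)
  6. substitute 'r' -> 'e'  (+1)
Edit distance = 5
Max length = max(6, 4) = 6
Similarity = 1 - 5/6
= 0.1667


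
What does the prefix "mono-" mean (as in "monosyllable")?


Prefix: mono-
Example: monosyllable (mono- + syllable)
Meaning = one


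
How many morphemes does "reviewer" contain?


Word: "reviewer"
Morphemes: re- + view + -er
Each morpheme carries meaning
= 3 morphemes


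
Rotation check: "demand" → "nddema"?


Word: "demand", Candidate: "nddema"
Method: check if candidate is substring of word+word
"demanddemand" contains "nddema"? Yes
Is rotation = Yes


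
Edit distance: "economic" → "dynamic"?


Word 1: "economic" (length 8)
Word 2: "dynamic" (length 7)
One optimal edit sequence (insert/delete/substitute each cost 1):
  1. delete 'e'  (+1)
  2. substitute 'c' -> 'd'  (+1)
  3. substitute 'o' -> 'y'  (+1)
  4. keep 'n'
  5. substitute 'o' -> 'a'  (+1)
  6. keep 'm'
  7. keep 'i'
  8. keep 'c'
Total edit operations: 4
Edit distance = 4


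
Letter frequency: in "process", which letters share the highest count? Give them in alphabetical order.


Word: "process"
Letter counts:
  'c': 1
  'e': 1
  'o': 1
  'p': 1
  'r': 1
  's': 2
Maximum count = 2
Most frequent = 's' (2 times each)


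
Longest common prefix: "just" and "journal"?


Word 1: "just"
Word 2: "journal"
Comparing from start:
  Pos 0: 'j' == 'j'
  Pos 1: 'u' != 'o' (stop)
LCP = "j" (length 1)


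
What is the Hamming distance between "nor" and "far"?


Comparing character by character (same length = 3):
  Pos 0: 'n' vs 'f' !=
  Pos 1: 'o' vs 'a' !=
  Pos 2: 'r' vs 'r' =
Hamming distance = 2


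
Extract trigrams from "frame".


Word: "frame" (length 5)
Number of trigrams = 5 - 3 + 1 = 3
  Position 0: "fra"
  Position 1: "ram"
  Position 2: "ame"
Trigrams = "fra", "ram", "ame"


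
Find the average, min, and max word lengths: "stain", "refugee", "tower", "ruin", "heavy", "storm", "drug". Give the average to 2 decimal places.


Lengths: "stain"=5, "refugee"=7, "tower"=5, "ruin"=4, "heavy"=5, "storm"=5, "drug"=4
Sum = 35, Count = 7
Average = 35/7 = 5.00
= avg=5.00, min=4, max=7


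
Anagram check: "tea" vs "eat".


Word 1: "tea" → sorted: aet
Word 2: "eat" → sorted: aet
Same letters? aet == aet
Anagram = Yes


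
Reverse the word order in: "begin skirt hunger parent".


Original: "begin skirt hunger parent"
Words (1..n): begin | skirt | hunger | parent
Reversed (n..1): parent | hunger | skirt | begin
Result = "parent hunger skirt begin"


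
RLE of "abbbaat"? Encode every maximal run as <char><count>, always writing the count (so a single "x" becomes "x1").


String: "abbbaat"
Scanning for consecutive runs:
  'a' x 1
  'b' x 3
  'a' x 2
  't' x 1
RLE = "a1b3a2t1"


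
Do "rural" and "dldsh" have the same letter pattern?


Pattern of "rural": [0, 1, 0, 2, 3]
Pattern of "dldsh": [0, 1, 0, 2, 3]
Patterns match
Same pattern = Yes


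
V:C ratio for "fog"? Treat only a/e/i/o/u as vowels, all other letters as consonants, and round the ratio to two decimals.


Word: "fog"
Vowels (a,e,i,o,u): 1
Consonants: 2
Ratio = 1/2
= 0.50


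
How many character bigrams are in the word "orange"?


Word: "orange" (length 6)
Number of 2-grams = length - 2 + 1 = 6 - 2 + 1
= 5


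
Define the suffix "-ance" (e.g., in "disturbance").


Suffix: -ance
Example: disturbance (disturb + -ance)
Meaning = state of


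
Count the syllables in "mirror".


Word: "mirror"
Syllable breakdown: mir | ror
Counting: 2 parts
= 2 syllables


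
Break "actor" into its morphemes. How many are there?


Word: "actor"
Morphemes: act + -or
Each morpheme carries meaning
= 2 morphemes


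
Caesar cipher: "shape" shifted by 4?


Word: "shape"
Shift: 4
Each letter → (letter + shift) mod 26:
  's' (18) + 4 = 22 → 'w'
  'h' (7) + 4 = 11 → 'l'
  'a' (0) + 4 = 4 → 'e'
  'p' (15) + 4 = 19 → 't'
  'e' (4) + 4 = 8 → 'i'
Result = "wleti"


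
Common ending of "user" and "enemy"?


Word 1: "user"
Word 2: "enemy"
Comparing from end:
  Pos -1: 'r' != 'y' (stop)
LCS = "" (length 0)


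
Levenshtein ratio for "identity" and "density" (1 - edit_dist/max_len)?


Word 1: "identity" (length 8)
Word 2: "density" (length 7)
One optimal edit sequence:
  1. delete 'i'  (+1)
  2. keep 'd'
  3. keep 'e'
  4. keep 'n'
  5. substitute 't' -> 's'  (+1)
  6. keep 'i'
  7. keep 't'
  8. keep 'y'
Edit distance = 2
Max length = max(8, 7) = 8
Similarity = 1 - 2/8
= 0.7500


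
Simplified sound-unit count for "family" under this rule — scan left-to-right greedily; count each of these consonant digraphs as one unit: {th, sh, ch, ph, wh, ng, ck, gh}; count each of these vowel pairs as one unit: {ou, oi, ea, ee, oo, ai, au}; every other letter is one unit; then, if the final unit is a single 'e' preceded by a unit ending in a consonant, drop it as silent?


Word: "family" (6 letters)
Left-to-right scan:
  (1) 'f' (letter)
  (2) 'a' (letter)
  (3) 'm' (letter)
  (4) 'i' (letter)
  (5) 'l' (letter)
  (6) 'y' (letter)
Units from scan: 6
Sound units = 6 units


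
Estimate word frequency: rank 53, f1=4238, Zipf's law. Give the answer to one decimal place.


Zipf's law: f(r) = f(1) / r
f(1) = 4238
f(53) = 4238 / 53
= 80.0 occurrences


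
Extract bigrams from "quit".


Word: "quit" (length 4)
Number of bigrams = 4 - 2 + 1 = 3
  Position 0: "qu"
  Position 1: "ui"
  Position 2: "it"
Bigrams = "qu", "ui", "it"


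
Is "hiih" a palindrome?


Word: "hiih"
Reversed: "hiih"
Forward == Backward? hiih == hiih
Palindrome = Yes


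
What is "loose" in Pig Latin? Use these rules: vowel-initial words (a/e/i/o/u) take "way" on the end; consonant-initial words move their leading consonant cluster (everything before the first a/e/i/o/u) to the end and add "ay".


Word: "loose"
Starts with consonant(s) → move to end, add 'ay'
Consonant cluster: "l"
Pig Latin = "ooselay"


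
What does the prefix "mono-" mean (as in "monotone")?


Prefix: mono-
As in: monotone -> mono- + tone
Meaning = one


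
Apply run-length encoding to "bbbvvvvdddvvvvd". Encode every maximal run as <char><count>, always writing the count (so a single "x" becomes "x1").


String: "bbbvvvvdddvvvvd"
Scanning for consecutive runs:
  'b' x 3
  'v' x 4
  'd' x 3
  'v' x 4
  'd' x 1
RLE = "b3v4d3v4d1"


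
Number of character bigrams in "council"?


Word: "council" (length 7)
Number of 2-grams = length - 2 + 1 = 7 - 2 + 1
= 6


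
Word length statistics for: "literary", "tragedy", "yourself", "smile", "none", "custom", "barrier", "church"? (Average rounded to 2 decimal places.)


Lengths: "literary"=8, "tragedy"=7, "yourself"=8, "smile"=5, "none"=4, "custom"=6, "barrier"=7, "church"=6
Sum = 51, Count = 8
Average = 51/8 = 6.38
= avg=6.38, min=4, max=8


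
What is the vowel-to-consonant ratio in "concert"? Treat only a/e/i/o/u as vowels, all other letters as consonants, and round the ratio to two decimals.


Word: "concert"
Vowels (a,e,i,o,u): 2
Consonants: 5
Ratio = 2/5
= 0.40


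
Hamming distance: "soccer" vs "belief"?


Comparing character by character (same length = 6):
  Pos 0: 's' vs 'b' !=
  Pos 1: 'o' vs 'e' !=
  Pos 2: 'c' vs 'l' !=
  Pos 3: 'c' vs 'i' !=
  Pos 4: 'e' vs 'e' =
  Pos 5: 'r' vs 'f' !=
Hamming distance = 5


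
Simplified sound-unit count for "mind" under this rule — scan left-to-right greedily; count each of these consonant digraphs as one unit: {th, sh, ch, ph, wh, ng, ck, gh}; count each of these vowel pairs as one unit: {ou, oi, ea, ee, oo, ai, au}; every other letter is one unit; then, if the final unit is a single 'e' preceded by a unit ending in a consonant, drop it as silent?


Word: "mind" (4 letters)
Left-to-right scan:
  1. 'm' (letter)
  2. 'i' (letter)
  3. 'n' (letter)
  4. 'd' (letter)
Units from scan: 4
Sound units = 4 units


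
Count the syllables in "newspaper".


Word: "newspaper"
Syllable breakdown: news-pa-per
Counting: 3 parts
= 3 syllables


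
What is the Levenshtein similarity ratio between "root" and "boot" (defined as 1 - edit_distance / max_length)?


Word 1: "root" (length 4)
Word 2: "boot" (length 4)
One optimal edit sequence:
  1. substitute 'r' -> 'b'  (+1)
  2. keep 'o'
  3. keep 'o'
  4. keep 't'
Edit distance = 1
Max length = max(4, 4) = 4
Similarity = 1 - 1/4
= 0.7500


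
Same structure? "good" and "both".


Pattern of "good": [0, 1, 1, 2]
Pattern of "both": [0, 1, 2, 3]
Patterns do not match
Same pattern = No


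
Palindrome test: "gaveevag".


Word: "gaveevag"
Reversed: "gaveevag"
Forward == Backward? gaveevag == gaveevag
Palindrome = Yes


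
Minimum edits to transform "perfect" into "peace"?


Word 1: "perfect" (length 7)
Word 2: "peace" (length 5)
One optimal edit sequence (insert/delete/substitute each cost 1):
  1. keep 'p'
  2. keep 'e'
  3. delete 'r'  (+1)
  4. delete 'f'  (+1)
  5. substitute 'e' -> 'a'  (+1)
  6. keep 'c'
  7. substitute 't' -> 'e'  (+1)
Total edit operations: 4
Edit distance = 4


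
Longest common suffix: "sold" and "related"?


Word 1: "sold"
Word 2: "related"
Comparing from end:
  Pos -1: 'd' == 'd'
  Pos -2: 'l' != 'e' (stop)
LCS = "d" (length 1)


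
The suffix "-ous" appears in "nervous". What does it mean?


Suffix: -ous
Example: nervous = nerve + -ous, with a spelling change
Meaning = having quality of


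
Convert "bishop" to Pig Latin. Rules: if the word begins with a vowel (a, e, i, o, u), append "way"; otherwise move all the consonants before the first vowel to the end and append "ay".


Word: "bishop"
Starts with consonant(s) → move to end, add 'ay'
Consonant cluster: "b"
Pig Latin = "ishopbay"


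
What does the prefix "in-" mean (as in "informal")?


Prefix: in-
Example: informal (in- + formal)
Meaning = not / into


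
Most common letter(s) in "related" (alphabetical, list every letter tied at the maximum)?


Word: "related"
Letter counts:
  'a': 1
  'd': 1
  'e': 2
  'l': 1
  'r': 1
  't': 1
Maximum count = 2
Most frequent = 'e' (2 times each)


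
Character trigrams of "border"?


Word: "border" (length 6)
Number of trigrams = 6 - 3 + 1 = 4
  Position 0: "bor"
  Position 1: "ord"
  Position 2: "rde"
  Position 3: "der"
Trigrams = "bor", "ord", "rde", "der"


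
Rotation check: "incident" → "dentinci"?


Word: "incident", Candidate: "dentinci"
Method: check if candidate is substring of word+word
"incidentincident" contains "dentinci"? Yes
Is rotation = Yes


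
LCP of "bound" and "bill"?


Word 1: "bound"
Word 2: "bill"
Comparing from start:
  Pos 0: 'b' == 'b'
  Pos 1: 'o' != 'i' (stop)
LCP = "b" (length 1)


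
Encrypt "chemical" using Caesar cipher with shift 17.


Word: "chemical"
Shift: 17
Each letter → (letter + shift) mod 26:
  'c' (2) + 17 = 19 → 't'
  'h' (7) + 17 = 24 → 'y'
  'e' (4) + 17 = 21 → 'v'
  'm' (12) + 17 = 3 → 'd'
  'i' (8) + 17 = 25 → 'z'
  'c' (2) + 17 = 19 → 't'
  'a' (0) + 17 = 17 → 'r'
  'l' (11) + 17 = 2 → 'c'
Result = "tyvdztrc"


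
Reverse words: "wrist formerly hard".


Original: "wrist formerly hard"
Words (1..n): wrist | formerly | hard
Reversed (n..1): hard | formerly | wrist
Result = "hard formerly wrist"


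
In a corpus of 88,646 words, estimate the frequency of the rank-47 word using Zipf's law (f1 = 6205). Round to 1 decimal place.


Zipf's law: f(r) = f(1) / r
f(1) = 6205
f(47) = 6205 / 47
= 132.0 occurrences


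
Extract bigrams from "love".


Word: "love" (length 4)
Number of bigrams = 4 - 2 + 1 = 3
  Position 0: "lo"
  Position 1: "ov"
  Position 2: "ve"
Bigrams = "lo", "ov", "ve"


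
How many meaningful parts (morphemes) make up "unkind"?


Word: "unkind"
Morphemes: un- + kind
Each morpheme carries meaning
= 2 morphemes


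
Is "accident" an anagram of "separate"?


Word 1: "separate" → sorted: aaeeprst
Word 2: "accident" → sorted: accdeint
Same letters? aaeeprst != accdeint
Anagram = No


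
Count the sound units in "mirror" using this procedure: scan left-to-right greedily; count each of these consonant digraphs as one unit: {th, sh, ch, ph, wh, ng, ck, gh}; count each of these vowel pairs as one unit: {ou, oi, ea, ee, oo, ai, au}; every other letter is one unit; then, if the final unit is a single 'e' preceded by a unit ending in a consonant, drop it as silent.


Word: "mirror" (6 letters)
Left-to-right scan:
  1. 'm' (letter)
  2. 'i' (letter)
  3. 'r' (letter)
  4. 'r' (letter)
  5. 'o' (letter)
  6. 'r' (letter)
Units from scan: 6
Sound units = 6 units


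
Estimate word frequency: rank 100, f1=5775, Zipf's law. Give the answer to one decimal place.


Zipf's law: f(r) = f(1) / r
f(1) = 5775
f(100) = 5775 / 100
= 57.8 occurrences
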